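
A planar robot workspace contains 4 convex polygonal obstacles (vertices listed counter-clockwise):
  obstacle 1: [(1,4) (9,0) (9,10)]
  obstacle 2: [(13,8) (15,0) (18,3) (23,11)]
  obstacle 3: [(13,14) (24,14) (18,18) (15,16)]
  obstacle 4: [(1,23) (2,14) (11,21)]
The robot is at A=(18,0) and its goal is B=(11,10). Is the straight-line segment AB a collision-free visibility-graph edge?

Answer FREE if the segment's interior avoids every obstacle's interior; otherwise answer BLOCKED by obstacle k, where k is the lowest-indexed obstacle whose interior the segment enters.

Obstacle 1 [(1,4) (9,0) (9,10)]:
  edge (1,4)–(9,0): clear
  edge (9,0)–(9,10): clear
  edge (9,10)–(1,4): clear
  midpoint (29/2,5) outside
  → clear
Obstacle 2 [(13,8) (15,0) (18,3) (23,11)]:
  edge (13,8)–(15,0): crosses AB
  edge (15,0)–(18,3): crosses AB
  edge (18,3)–(23,11): clear
  edge (23,11)–(13,8): clear
  → BLOCKED
Obstacle 3 [(13,14) (24,14) (18,18) (15,16)]:
  edge (13,14)–(24,14): clear
  edge (24,14)–(18,18): clear
  edge (18,18)–(15,16): clear
  edge (15,16)–(13,14): clear
  midpoint (29/2,5) outside
  → clear
Obstacle 4 [(1,23) (2,14) (11,21)]:
  edge (1,23)–(2,14): clear
  edge (2,14)–(11,21): clear
  edge (11,21)–(1,23): clear
  midpoint (29/2,5) outside
  → clear

BLOCKED by obstacle 2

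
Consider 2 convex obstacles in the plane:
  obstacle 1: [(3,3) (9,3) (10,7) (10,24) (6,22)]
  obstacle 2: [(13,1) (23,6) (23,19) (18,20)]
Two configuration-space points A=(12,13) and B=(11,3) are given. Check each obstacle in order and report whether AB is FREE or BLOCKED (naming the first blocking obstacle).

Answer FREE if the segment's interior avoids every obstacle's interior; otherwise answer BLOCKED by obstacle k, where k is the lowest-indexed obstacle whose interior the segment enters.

FREE

Obstacle 1 [(3,3) (9,3) (10,7) (10,24) (6,22)]:
  edge (3,3)–(9,3): clear
  edge (9,3)–(10,7): clear
  edge (10,7)–(10,24): clear
  edge (10,24)–(6,22): clear
  edge (6,22)–(3,3): clear
  midpoint (23/2,8) outside
  → clear
Obstacle 2 [(13,1) (23,6) (23,19) (18,20)]:
  edge (13,1)–(23,6): clear
  edge (23,6)–(23,19): clear
  edge (23,19)–(18,20): clear
  edge (18,20)–(13,1): clear
  midpoint (23/2,8) outside
  → clear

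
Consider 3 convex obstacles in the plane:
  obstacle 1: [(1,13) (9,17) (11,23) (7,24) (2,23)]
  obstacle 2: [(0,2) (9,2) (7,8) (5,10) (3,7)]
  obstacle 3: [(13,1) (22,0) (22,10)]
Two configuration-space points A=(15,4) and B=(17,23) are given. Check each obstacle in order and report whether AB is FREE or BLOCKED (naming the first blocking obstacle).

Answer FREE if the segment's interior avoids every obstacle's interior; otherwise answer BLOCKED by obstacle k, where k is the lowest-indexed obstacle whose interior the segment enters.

Obstacle 1 [(1,13) (9,17) (11,23) (7,24) (2,23)]:
  edge (1,13)–(9,17): clear
  edge (9,17)–(11,23): clear
  edge (11,23)–(7,24): clear
  edge (7,24)–(2,23): clear
  edge (2,23)–(1,13): clear
  midpoint (16,27/2) outside
  → clear
Obstacle 2 [(0,2) (9,2) (7,8) (5,10) (3,7)]:
  edge (0,2)–(9,2): clear
  edge (9,2)–(7,8): clear
  edge (7,8)–(5,10): clear
  edge (5,10)–(3,7): clear
  edge (3,7)–(0,2): clear
  midpoint (16,27/2) outside
  → clear
Obstacle 3 [(13,1) (22,0) (22,10)]:
  edge (13,1)–(22,0): clear
  edge (22,0)–(22,10): clear
  edge (22,10)–(13,1): clear
  midpoint (16,27/2) outside
  → clear

FREE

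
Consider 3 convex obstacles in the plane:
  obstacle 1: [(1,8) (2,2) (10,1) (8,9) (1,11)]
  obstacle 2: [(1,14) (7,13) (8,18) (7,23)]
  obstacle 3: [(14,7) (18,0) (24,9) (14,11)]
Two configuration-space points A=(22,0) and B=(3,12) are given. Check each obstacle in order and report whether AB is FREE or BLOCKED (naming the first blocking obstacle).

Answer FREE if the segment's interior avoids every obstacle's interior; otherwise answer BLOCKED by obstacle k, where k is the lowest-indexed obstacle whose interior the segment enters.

Obstacle 1 [(1,8) (2,2) (10,1) (8,9) (1,11)]:
  edge (1,8)–(2,2): clear
  edge (2,2)–(10,1): clear
  edge (10,1)–(8,9): crosses AB
  edge (8,9)–(1,11): crosses AB
  edge (1,11)–(1,8): clear
  → BLOCKED
Obstacle 2 [(1,14) (7,13) (8,18) (7,23)]:
  edge (1,14)–(7,13): clear
  edge (7,13)–(8,18): clear
  edge (8,18)–(7,23): clear
  edge (7,23)–(1,14): clear
  midpoint (25/2,6) outside
  → clear
Obstacle 3 [(14,7) (18,0) (24,9) (14,11)]:
  edge (14,7)–(18,0): crosses AB
  edge (18,0)–(24,9): crosses AB
  edge (24,9)–(14,11): clear
  edge (14,11)–(14,7): clear
  → BLOCKED

BLOCKED by obstacle 1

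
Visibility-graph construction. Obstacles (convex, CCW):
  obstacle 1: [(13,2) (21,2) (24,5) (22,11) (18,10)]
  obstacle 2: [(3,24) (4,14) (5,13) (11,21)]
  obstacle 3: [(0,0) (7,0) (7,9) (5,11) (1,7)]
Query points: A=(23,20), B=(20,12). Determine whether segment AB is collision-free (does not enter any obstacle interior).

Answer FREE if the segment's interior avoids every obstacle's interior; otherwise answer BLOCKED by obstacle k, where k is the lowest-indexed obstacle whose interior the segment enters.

FREE

Obstacle 1 [(13,2) (21,2) (24,5) (22,11) (18,10)]:
  edge (13,2)–(21,2): clear
  edge (21,2)–(24,5): clear
  edge (24,5)–(22,11): clear
  edge (22,11)–(18,10): clear
  edge (18,10)–(13,2): clear
  midpoint (43/2,16) outside
  → clear
Obstacle 2 [(3,24) (4,14) (5,13) (11,21)]:
  edge (3,24)–(4,14): clear
  edge (4,14)–(5,13): clear
  edge (5,13)–(11,21): clear
  edge (11,21)–(3,24): clear
  midpoint (43/2,16) outside
  → clear
Obstacle 3 [(0,0) (7,0) (7,9) (5,11) (1,7)]:
  edge (0,0)–(7,0): clear
  edge (7,0)–(7,9): clear
  edge (7,9)–(5,11): clear
  edge (5,11)–(1,7): clear
  edge (1,7)–(0,0): clear
  midpoint (43/2,16) outside
  → clear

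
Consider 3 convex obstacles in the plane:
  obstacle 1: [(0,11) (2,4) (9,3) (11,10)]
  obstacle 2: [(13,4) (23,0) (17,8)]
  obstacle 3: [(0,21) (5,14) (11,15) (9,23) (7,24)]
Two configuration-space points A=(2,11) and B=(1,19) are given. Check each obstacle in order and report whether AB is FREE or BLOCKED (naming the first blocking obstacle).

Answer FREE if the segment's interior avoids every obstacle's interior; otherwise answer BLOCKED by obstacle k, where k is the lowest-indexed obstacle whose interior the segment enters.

Obstacle 1 [(0,11) (2,4) (9,3) (11,10)]:
  edge (0,11)–(2,4): clear
  edge (2,4)–(9,3): clear
  edge (9,3)–(11,10): clear
  edge (11,10)–(0,11): clear
  midpoint (3/2,15) outside
  → clear
Obstacle 2 [(13,4) (23,0) (17,8)]:
  edge (13,4)–(23,0): clear
  edge (23,0)–(17,8): clear
  edge (17,8)–(13,4): clear
  midpoint (3/2,15) outside
  → clear
Obstacle 3 [(0,21) (5,14) (11,15) (9,23) (7,24)]:
  edge (0,21)–(5,14): clear
  edge (5,14)–(11,15): clear
  edge (11,15)–(9,23): clear
  edge (9,23)–(7,24): clear
  edge (7,24)–(0,21): clear
  midpoint (3/2,15) outside
  → clear

FREE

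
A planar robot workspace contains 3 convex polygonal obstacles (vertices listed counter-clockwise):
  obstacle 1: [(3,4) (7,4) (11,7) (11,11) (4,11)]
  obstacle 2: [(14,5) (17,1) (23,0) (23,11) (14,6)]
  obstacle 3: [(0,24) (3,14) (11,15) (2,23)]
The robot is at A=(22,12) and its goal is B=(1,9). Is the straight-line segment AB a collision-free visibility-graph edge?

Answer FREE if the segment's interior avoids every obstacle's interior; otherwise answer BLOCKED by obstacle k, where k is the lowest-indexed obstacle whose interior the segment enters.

Obstacle 1 [(3,4) (7,4) (11,7) (11,11) (4,11)]:
  edge (3,4)–(7,4): clear
  edge (7,4)–(11,7): clear
  edge (11,7)–(11,11): crosses AB
  edge (11,11)–(4,11): clear
  edge (4,11)–(3,4): crosses AB
  → BLOCKED
Obstacle 2 [(14,5) (17,1) (23,0) (23,11) (14,6)]:
  edge (14,5)–(17,1): clear
  edge (17,1)–(23,0): clear
  edge (23,0)–(23,11): clear
  edge (23,11)–(14,6): clear
  edge (14,6)–(14,5): clear
  midpoint (23/2,21/2) outside
  → clear
Obstacle 3 [(0,24) (3,14) (11,15) (2,23)]:
  edge (0,24)–(3,14): clear
  edge (3,14)–(11,15): clear
  edge (11,15)–(2,23): clear
  edge (2,23)–(0,24): clear
  midpoint (23/2,21/2) outside
  → clear

BLOCKED by obstacle 1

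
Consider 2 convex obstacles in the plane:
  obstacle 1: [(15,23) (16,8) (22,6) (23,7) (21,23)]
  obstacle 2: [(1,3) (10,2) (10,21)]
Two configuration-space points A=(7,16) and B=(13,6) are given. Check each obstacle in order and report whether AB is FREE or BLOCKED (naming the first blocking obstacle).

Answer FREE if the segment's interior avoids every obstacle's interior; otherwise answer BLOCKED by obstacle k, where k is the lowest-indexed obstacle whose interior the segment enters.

Obstacle 1 [(15,23) (16,8) (22,6) (23,7) (21,23)]:
  edge (15,23)–(16,8): clear
  edge (16,8)–(22,6): clear
  edge (22,6)–(23,7): clear
  edge (23,7)–(21,23): clear
  edge (21,23)–(15,23): clear
  midpoint (10,11) outside
  → clear
Obstacle 2 [(1,3) (10,2) (10,21)]:
  edge (1,3)–(10,2): clear
  edge (10,2)–(10,21): crosses AB
  edge (10,21)–(1,3): crosses AB
  → BLOCKED

BLOCKED by obstacle 2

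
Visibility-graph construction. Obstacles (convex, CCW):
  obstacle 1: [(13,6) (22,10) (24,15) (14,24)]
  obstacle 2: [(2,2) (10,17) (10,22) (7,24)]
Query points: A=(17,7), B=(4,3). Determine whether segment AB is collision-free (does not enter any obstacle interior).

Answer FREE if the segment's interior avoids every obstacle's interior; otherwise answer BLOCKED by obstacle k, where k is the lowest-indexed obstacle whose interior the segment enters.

Obstacle 1 [(13,6) (22,10) (24,15) (14,24)]:
  edge (13,6)–(22,10): clear
  edge (22,10)–(24,15): clear
  edge (24,15)–(14,24): clear
  edge (14,24)–(13,6): clear
  midpoint (21/2,5) outside
  → clear
Obstacle 2 [(2,2) (10,17) (10,22) (7,24)]:
  edge (2,2)–(10,17): clear
  edge (10,17)–(10,22): clear
  edge (10,22)–(7,24): clear
  edge (7,24)–(2,2): clear
  midpoint (21/2,5) outside
  → clear

FREE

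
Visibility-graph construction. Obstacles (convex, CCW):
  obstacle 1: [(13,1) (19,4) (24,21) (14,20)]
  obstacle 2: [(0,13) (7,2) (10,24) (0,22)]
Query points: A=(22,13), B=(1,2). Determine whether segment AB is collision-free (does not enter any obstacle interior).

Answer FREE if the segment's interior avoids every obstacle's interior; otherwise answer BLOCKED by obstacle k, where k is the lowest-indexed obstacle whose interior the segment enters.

BLOCKED by obstacle 1

Obstacle 1 [(13,1) (19,4) (24,21) (14,20)]:
  edge (13,1)–(19,4): clear
  edge (19,4)–(24,21): crosses AB
  edge (24,21)–(14,20): clear
  edge (14,20)–(13,1): crosses AB
  → BLOCKED
Obstacle 2 [(0,13) (7,2) (10,24) (0,22)]:
  edge (0,13)–(7,2): crosses AB
  edge (7,2)–(10,24): crosses AB
  edge (10,24)–(0,22): clear
  edge (0,22)–(0,13): clear
  → BLOCKED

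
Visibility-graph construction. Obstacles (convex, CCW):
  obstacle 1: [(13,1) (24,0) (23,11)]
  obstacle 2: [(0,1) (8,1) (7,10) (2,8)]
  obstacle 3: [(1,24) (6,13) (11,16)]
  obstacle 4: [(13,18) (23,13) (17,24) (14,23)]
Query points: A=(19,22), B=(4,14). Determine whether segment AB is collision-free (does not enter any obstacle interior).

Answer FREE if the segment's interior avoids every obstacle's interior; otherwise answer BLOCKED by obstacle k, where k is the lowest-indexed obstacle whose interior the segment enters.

BLOCKED by obstacle 3

Obstacle 1 [(13,1) (24,0) (23,11)]:
  edge (13,1)–(24,0): clear
  edge (24,0)–(23,11): clear
  edge (23,11)–(13,1): clear
  midpoint (23/2,18) outside
  → clear
Obstacle 2 [(0,1) (8,1) (7,10) (2,8)]:
  edge (0,1)–(8,1): clear
  edge (8,1)–(7,10): clear
  edge (7,10)–(2,8): clear
  edge (2,8)–(0,1): clear
  midpoint (23/2,18) outside
  → clear
Obstacle 3 [(1,24) (6,13) (11,16)]:
  edge (1,24)–(6,13): crosses AB
  edge (6,13)–(11,16): clear
  edge (11,16)–(1,24): crosses AB
  → BLOCKED
Obstacle 4 [(13,18) (23,13) (17,24) (14,23)]:
  edge (13,18)–(23,13): clear
  edge (23,13)–(17,24): crosses AB
  edge (17,24)–(14,23): clear
  edge (14,23)–(13,18): crosses AB
  → BLOCKED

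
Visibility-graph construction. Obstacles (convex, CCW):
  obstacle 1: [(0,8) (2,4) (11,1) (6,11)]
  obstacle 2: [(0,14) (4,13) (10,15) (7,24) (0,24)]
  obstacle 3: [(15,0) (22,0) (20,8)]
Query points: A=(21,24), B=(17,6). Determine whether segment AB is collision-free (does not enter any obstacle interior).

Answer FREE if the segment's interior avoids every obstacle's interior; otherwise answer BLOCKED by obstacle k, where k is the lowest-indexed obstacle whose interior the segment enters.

Obstacle 1 [(0,8) (2,4) (11,1) (6,11)]:
  edge (0,8)–(2,4): clear
  edge (2,4)–(11,1): clear
  edge (11,1)–(6,11): clear
  edge (6,11)–(0,8): clear
  midpoint (19,15) outside
  → clear
Obstacle 2 [(0,14) (4,13) (10,15) (7,24) (0,24)]:
  edge (0,14)–(4,13): clear
  edge (4,13)–(10,15): clear
  edge (10,15)–(7,24): clear
  edge (7,24)–(0,24): clear
  edge (0,24)–(0,14): clear
  midpoint (19,15) outside
  → clear
Obstacle 3 [(15,0) (22,0) (20,8)]:
  edge (15,0)–(22,0): clear
  edge (22,0)–(20,8): clear
  edge (20,8)–(15,0): clear
  midpoint (19,15) outside
  → clear

FREE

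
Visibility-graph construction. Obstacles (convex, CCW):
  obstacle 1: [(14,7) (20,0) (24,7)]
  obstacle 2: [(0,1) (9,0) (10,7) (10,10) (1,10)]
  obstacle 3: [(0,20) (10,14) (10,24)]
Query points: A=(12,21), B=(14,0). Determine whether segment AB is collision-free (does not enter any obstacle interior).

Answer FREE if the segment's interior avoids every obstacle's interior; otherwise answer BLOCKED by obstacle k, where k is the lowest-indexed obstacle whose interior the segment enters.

FREE

Obstacle 1 [(14,7) (20,0) (24,7)]:
  edge (14,7)–(20,0): clear
  edge (20,0)–(24,7): clear
  edge (24,7)–(14,7): clear
  midpoint (13,21/2) outside
  → clear
Obstacle 2 [(0,1) (9,0) (10,7) (10,10) (1,10)]:
  edge (0,1)–(9,0): clear
  edge (9,0)–(10,7): clear
  edge (10,7)–(10,10): clear
  edge (10,10)–(1,10): clear
  edge (1,10)–(0,1): clear
  midpoint (13,21/2) outside
  → clear
Obstacle 3 [(0,20) (10,14) (10,24)]:
  edge (0,20)–(10,14): clear
  edge (10,14)–(10,24): clear
  edge (10,24)–(0,20): clear
  midpoint (13,21/2) outside
  → clear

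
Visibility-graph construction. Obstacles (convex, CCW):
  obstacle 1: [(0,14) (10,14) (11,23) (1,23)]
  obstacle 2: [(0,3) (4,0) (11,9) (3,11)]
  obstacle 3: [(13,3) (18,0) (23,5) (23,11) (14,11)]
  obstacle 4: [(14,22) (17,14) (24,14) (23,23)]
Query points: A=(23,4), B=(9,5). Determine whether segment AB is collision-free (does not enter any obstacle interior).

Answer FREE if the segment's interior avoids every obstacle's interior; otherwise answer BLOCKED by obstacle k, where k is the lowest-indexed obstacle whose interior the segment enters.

Obstacle 1 [(0,14) (10,14) (11,23) (1,23)]:
  edge (0,14)–(10,14): clear
  edge (10,14)–(11,23): clear
  edge (11,23)–(1,23): clear
  edge (1,23)–(0,14): clear
  midpoint (16,9/2) outside
  → clear
Obstacle 2 [(0,3) (4,0) (11,9) (3,11)]:
  edge (0,3)–(4,0): clear
  edge (4,0)–(11,9): clear
  edge (11,9)–(3,11): clear
  edge (3,11)–(0,3): clear
  midpoint (16,9/2) outside
  → clear
Obstacle 3 [(13,3) (18,0) (23,5) (23,11) (14,11)]:
  edge (13,3)–(18,0): clear
  edge (18,0)–(23,5): crosses AB
  edge (23,5)–(23,11): clear
  edge (23,11)–(14,11): clear
  edge (14,11)–(13,3): crosses AB
  → BLOCKED
Obstacle 4 [(14,22) (17,14) (24,14) (23,23)]:
  edge (14,22)–(17,14): clear
  edge (17,14)–(24,14): clear
  edge (24,14)–(23,23): clear
  edge (23,23)–(14,22): clear
  midpoint (16,9/2) outside
  → clear

BLOCKED by obstacle 3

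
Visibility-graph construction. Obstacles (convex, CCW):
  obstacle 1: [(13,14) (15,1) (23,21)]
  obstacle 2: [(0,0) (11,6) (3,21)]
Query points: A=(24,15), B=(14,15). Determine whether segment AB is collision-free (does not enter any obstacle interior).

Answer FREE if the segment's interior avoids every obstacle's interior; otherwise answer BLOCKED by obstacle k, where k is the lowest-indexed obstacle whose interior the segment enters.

BLOCKED by obstacle 1

Obstacle 1 [(13,14) (15,1) (23,21)]:
  edge (13,14)–(15,1): clear
  edge (15,1)–(23,21): crosses AB
  edge (23,21)–(13,14): crosses AB
  → BLOCKED
Obstacle 2 [(0,0) (11,6) (3,21)]:
  edge (0,0)–(11,6): clear
  edge (11,6)–(3,21): clear
  edge (3,21)–(0,0): clear
  midpoint (19,15) outside
  → clear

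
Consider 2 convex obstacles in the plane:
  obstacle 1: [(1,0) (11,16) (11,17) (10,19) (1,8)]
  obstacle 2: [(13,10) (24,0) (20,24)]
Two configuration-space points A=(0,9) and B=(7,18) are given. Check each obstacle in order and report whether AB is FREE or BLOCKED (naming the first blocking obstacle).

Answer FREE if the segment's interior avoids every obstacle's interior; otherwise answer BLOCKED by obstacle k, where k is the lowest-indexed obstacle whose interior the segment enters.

Obstacle 1 [(1,0) (11,16) (11,17) (10,19) (1,8)]:
  edge (1,0)–(11,16): clear
  edge (11,16)–(11,17): clear
  edge (11,17)–(10,19): clear
  edge (10,19)–(1,8): clear
  edge (1,8)–(1,0): clear
  midpoint (7/2,27/2) outside
  → clear
Obstacle 2 [(13,10) (24,0) (20,24)]:
  edge (13,10)–(24,0): clear
  edge (24,0)–(20,24): clear
  edge (20,24)–(13,10): clear
  midpoint (7/2,27/2) outside
  → clear

FREE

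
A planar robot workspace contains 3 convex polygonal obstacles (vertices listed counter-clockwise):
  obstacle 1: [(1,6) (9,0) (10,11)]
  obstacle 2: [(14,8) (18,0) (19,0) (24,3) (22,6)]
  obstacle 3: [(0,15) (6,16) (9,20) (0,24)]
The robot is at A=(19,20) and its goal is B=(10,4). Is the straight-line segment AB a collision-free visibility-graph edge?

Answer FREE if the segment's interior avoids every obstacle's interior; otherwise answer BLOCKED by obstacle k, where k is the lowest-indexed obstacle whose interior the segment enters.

Obstacle 1 [(1,6) (9,0) (10,11)]:
  edge (1,6)–(9,0): clear
  edge (9,0)–(10,11): clear
  edge (10,11)–(1,6): clear
  midpoint (29/2,12) outside
  → clear
Obstacle 2 [(14,8) (18,0) (19,0) (24,3) (22,6)]:
  edge (14,8)–(18,0): clear
  edge (18,0)–(19,0): clear
  edge (19,0)–(24,3): clear
  edge (24,3)–(22,6): clear
  edge (22,6)–(14,8): clear
  midpoint (29/2,12) outside
  → clear
Obstacle 3 [(0,15) (6,16) (9,20) (0,24)]:
  edge (0,15)–(6,16): clear
  edge (6,16)–(9,20): clear
  edge (9,20)–(0,24): clear
  edge (0,24)–(0,15): clear
  midpoint (29/2,12) outside
  → clear

FREE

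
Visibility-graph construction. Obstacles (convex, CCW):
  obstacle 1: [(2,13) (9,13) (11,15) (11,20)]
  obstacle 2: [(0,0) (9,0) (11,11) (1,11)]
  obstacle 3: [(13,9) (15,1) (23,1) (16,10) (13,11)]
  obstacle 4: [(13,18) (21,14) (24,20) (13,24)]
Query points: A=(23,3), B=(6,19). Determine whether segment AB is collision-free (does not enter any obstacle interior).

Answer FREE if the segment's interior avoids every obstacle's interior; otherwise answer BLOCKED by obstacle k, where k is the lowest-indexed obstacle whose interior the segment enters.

Obstacle 1 [(2,13) (9,13) (11,15) (11,20)]:
  edge (2,13)–(9,13): clear
  edge (9,13)–(11,15): crosses AB
  edge (11,15)–(11,20): clear
  edge (11,20)–(2,13): crosses AB
  → BLOCKED
Obstacle 2 [(0,0) (9,0) (11,11) (1,11)]:
  edge (0,0)–(9,0): clear
  edge (9,0)–(11,11): clear
  edge (11,11)–(1,11): clear
  edge (1,11)–(0,0): clear
  midpoint (29/2,11) outside
  → clear
Obstacle 3 [(13,9) (15,1) (23,1) (16,10) (13,11)]:
  edge (13,9)–(15,1): clear
  edge (15,1)–(23,1): clear
  edge (23,1)–(16,10): crosses AB
  edge (16,10)–(13,11): crosses AB
  edge (13,11)–(13,9): clear
  → BLOCKED
Obstacle 4 [(13,18) (21,14) (24,20) (13,24)]:
  edge (13,18)–(21,14): clear
  edge (21,14)–(24,20): clear
  edge (24,20)–(13,24): clear
  edge (13,24)–(13,18): clear
  midpoint (29/2,11) outside
  → clear

BLOCKED by obstacle 1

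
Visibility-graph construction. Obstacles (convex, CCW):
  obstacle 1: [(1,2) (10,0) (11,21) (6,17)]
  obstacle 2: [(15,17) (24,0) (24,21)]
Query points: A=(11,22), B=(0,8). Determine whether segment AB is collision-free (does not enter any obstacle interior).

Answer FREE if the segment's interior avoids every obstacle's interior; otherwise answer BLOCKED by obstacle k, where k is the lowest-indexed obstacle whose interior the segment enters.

BLOCKED by obstacle 1

Obstacle 1 [(1,2) (10,0) (11,21) (6,17)]:
  edge (1,2)–(10,0): clear
  edge (10,0)–(11,21): clear
  edge (11,21)–(6,17): crosses AB
  edge (6,17)–(1,2): crosses AB
  → BLOCKED
Obstacle 2 [(15,17) (24,0) (24,21)]:
  edge (15,17)–(24,0): clear
  edge (24,0)–(24,21): clear
  edge (24,21)–(15,17): clear
  midpoint (11/2,15) outside
  → clear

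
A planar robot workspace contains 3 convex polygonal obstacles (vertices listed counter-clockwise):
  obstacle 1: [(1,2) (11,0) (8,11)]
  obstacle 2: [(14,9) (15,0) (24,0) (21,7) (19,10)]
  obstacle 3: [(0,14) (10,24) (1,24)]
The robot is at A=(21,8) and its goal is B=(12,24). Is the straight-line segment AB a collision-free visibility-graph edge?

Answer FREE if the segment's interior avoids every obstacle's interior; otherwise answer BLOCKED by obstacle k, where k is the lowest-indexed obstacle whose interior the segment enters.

Obstacle 1 [(1,2) (11,0) (8,11)]:
  edge (1,2)–(11,0): clear
  edge (11,0)–(8,11): clear
  edge (8,11)–(1,2): clear
  midpoint (33/2,16) outside
  → clear
Obstacle 2 [(14,9) (15,0) (24,0) (21,7) (19,10)]:
  edge (14,9)–(15,0): clear
  edge (15,0)–(24,0): clear
  edge (24,0)–(21,7): clear
  edge (21,7)–(19,10): clear
  edge (19,10)–(14,9): clear
  midpoint (33/2,16) outside
  → clear
Obstacle 3 [(0,14) (10,24) (1,24)]:
  edge (0,14)–(10,24): clear
  edge (10,24)–(1,24): clear
  edge (1,24)–(0,14): clear
  midpoint (33/2,16) outside
  → clear

FREE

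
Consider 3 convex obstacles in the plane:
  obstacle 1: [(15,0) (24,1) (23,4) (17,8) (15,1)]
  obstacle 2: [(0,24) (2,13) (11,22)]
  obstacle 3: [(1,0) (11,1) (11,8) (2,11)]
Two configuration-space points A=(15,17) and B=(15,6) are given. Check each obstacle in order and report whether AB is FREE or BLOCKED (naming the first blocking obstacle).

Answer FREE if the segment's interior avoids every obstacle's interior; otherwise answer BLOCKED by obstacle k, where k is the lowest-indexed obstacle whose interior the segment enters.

FREE

Obstacle 1 [(15,0) (24,1) (23,4) (17,8) (15,1)]:
  edge (15,0)–(24,1): clear
  edge (24,1)–(23,4): clear
  edge (23,4)–(17,8): clear
  edge (17,8)–(15,1): clear
  edge (15,1)–(15,0): clear
  midpoint (15,23/2) outside
  → clear
Obstacle 2 [(0,24) (2,13) (11,22)]:
  edge (0,24)–(2,13): clear
  edge (2,13)–(11,22): clear
  edge (11,22)–(0,24): clear
  midpoint (15,23/2) outside
  → clear
Obstacle 3 [(1,0) (11,1) (11,8) (2,11)]:
  edge (1,0)–(11,1): clear
  edge (11,1)–(11,8): clear
  edge (11,8)–(2,11): clear
  edge (2,11)–(1,0): clear
  midpoint (15,23/2) outside
  → clear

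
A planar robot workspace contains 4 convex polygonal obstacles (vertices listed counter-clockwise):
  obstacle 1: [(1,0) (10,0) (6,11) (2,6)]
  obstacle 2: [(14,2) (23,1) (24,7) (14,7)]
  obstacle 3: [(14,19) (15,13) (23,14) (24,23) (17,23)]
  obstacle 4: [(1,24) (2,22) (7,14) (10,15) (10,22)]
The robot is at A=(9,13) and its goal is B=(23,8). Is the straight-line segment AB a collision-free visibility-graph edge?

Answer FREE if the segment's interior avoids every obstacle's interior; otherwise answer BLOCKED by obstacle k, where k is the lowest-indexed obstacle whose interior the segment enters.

Obstacle 1 [(1,0) (10,0) (6,11) (2,6)]:
  edge (1,0)–(10,0): clear
  edge (10,0)–(6,11): clear
  edge (6,11)–(2,6): clear
  edge (2,6)–(1,0): clear
  midpoint (16,21/2) outside
  → clear
Obstacle 2 [(14,2) (23,1) (24,7) (14,7)]:
  edge (14,2)–(23,1): clear
  edge (23,1)–(24,7): clear
  edge (24,7)–(14,7): clear
  edge (14,7)–(14,2): clear
  midpoint (16,21/2) outside
  → clear
Obstacle 3 [(14,19) (15,13) (23,14) (24,23) (17,23)]:
  edge (14,19)–(15,13): clear
  edge (15,13)–(23,14): clear
  edge (23,14)–(24,23): clear
  edge (24,23)–(17,23): clear
  edge (17,23)–(14,19): clear
  midpoint (16,21/2) outside
  → clear
Obstacle 4 [(1,24) (2,22) (7,14) (10,15) (10,22)]:
  edge (1,24)–(2,22): clear
  edge (2,22)–(7,14): clear
  edge (7,14)–(10,15): clear
  edge (10,15)–(10,22): clear
  edge (10,22)–(1,24): clear
  midpoint (16,21/2) outside
  → clear

FREE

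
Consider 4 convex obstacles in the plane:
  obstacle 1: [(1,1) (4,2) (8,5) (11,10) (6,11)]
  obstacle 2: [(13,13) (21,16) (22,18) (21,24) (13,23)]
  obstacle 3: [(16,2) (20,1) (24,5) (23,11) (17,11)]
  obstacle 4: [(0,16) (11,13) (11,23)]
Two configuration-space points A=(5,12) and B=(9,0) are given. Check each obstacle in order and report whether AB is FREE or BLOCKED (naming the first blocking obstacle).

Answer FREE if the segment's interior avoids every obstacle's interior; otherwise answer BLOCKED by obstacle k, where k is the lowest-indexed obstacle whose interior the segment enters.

BLOCKED by obstacle 1

Obstacle 1 [(1,1) (4,2) (8,5) (11,10) (6,11)]:
  edge (1,1)–(4,2): clear
  edge (4,2)–(8,5): crosses AB
  edge (8,5)–(11,10): clear
  edge (11,10)–(6,11): clear
  edge (6,11)–(1,1): crosses AB
  → BLOCKED
Obstacle 2 [(13,13) (21,16) (22,18) (21,24) (13,23)]:
  edge (13,13)–(21,16): clear
  edge (21,16)–(22,18): clear
  edge (22,18)–(21,24): clear
  edge (21,24)–(13,23): clear
  edge (13,23)–(13,13): clear
  midpoint (7,6) outside
  → clear
Obstacle 3 [(16,2) (20,1) (24,5) (23,11) (17,11)]:
  edge (16,2)–(20,1): clear
  edge (20,1)–(24,5): clear
  edge (24,5)–(23,11): clear
  edge (23,11)–(17,11): clear
  edge (17,11)–(16,2): clear
  midpoint (7,6) outside
  → clear
Obstacle 4 [(0,16) (11,13) (11,23)]:
  edge (0,16)–(11,13): clear
  edge (11,13)–(11,23): clear
  edge (11,23)–(0,16): clear
  midpoint (7,6) outside
  → clear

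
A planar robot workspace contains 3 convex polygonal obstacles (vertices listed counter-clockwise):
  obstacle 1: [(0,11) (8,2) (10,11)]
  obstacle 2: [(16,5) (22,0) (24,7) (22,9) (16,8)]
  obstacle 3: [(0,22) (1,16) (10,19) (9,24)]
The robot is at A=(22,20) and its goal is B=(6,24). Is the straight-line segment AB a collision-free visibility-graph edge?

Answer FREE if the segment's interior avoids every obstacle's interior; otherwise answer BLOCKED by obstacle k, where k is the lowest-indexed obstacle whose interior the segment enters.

BLOCKED by obstacle 3

Obstacle 1 [(0,11) (8,2) (10,11)]:
  edge (0,11)–(8,2): clear
  edge (8,2)–(10,11): clear
  edge (10,11)–(0,11): clear
  midpoint (14,22) outside
  → clear
Obstacle 2 [(16,5) (22,0) (24,7) (22,9) (16,8)]:
  edge (16,5)–(22,0): clear
  edge (22,0)–(24,7): clear
  edge (24,7)–(22,9): clear
  edge (22,9)–(16,8): clear
  edge (16,8)–(16,5): clear
  midpoint (14,22) outside
  → clear
Obstacle 3 [(0,22) (1,16) (10,19) (9,24)]:
  edge (0,22)–(1,16): clear
  edge (1,16)–(10,19): clear
  edge (10,19)–(9,24): crosses AB
  edge (9,24)–(0,22): crosses AB
  → BLOCKED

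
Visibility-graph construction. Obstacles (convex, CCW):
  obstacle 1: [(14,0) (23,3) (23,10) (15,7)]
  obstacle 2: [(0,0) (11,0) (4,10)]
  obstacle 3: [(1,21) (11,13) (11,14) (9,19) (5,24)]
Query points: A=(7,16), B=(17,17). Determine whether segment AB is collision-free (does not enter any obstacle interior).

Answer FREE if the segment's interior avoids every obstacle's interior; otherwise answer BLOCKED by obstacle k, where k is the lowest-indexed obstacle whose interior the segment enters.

BLOCKED by obstacle 3

Obstacle 1 [(14,0) (23,3) (23,10) (15,7)]:
  edge (14,0)–(23,3): clear
  edge (23,3)–(23,10): clear
  edge (23,10)–(15,7): clear
  edge (15,7)–(14,0): clear
  midpoint (12,33/2) outside
  → clear
Obstacle 2 [(0,0) (11,0) (4,10)]:
  edge (0,0)–(11,0): clear
  edge (11,0)–(4,10): clear
  edge (4,10)–(0,0): clear
  midpoint (12,33/2) outside
  → clear
Obstacle 3 [(1,21) (11,13) (11,14) (9,19) (5,24)]:
  edge (1,21)–(11,13): crosses AB
  edge (11,13)–(11,14): clear
  edge (11,14)–(9,19): crosses AB
  edge (9,19)–(5,24): clear
  edge (5,24)–(1,21): clear
  → BLOCKED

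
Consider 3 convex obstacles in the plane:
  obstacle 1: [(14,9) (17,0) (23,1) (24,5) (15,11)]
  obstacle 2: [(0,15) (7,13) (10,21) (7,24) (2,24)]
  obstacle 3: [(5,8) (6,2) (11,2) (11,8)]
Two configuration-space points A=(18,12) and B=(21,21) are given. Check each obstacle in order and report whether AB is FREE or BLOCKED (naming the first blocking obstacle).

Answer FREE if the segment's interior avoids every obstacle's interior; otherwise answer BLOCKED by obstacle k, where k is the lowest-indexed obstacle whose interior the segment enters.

Obstacle 1 [(14,9) (17,0) (23,1) (24,5) (15,11)]:
  edge (14,9)–(17,0): clear
  edge (17,0)–(23,1): clear
  edge (23,1)–(24,5): clear
  edge (24,5)–(15,11): clear
  edge (15,11)–(14,9): clear
  midpoint (39/2,33/2) outside
  → clear
Obstacle 2 [(0,15) (7,13) (10,21) (7,24) (2,24)]:
  edge (0,15)–(7,13): clear
  edge (7,13)–(10,21): clear
  edge (10,21)–(7,24): clear
  edge (7,24)–(2,24): clear
  edge (2,24)–(0,15): clear
  midpoint (39/2,33/2) outside
  → clear
Obstacle 3 [(5,8) (6,2) (11,2) (11,8)]:
  edge (5,8)–(6,2): clear
  edge (6,2)–(11,2): clear
  edge (11,2)–(11,8): clear
  edge (11,8)–(5,8): clear
  midpoint (39/2,33/2) outside
  → clear

FREE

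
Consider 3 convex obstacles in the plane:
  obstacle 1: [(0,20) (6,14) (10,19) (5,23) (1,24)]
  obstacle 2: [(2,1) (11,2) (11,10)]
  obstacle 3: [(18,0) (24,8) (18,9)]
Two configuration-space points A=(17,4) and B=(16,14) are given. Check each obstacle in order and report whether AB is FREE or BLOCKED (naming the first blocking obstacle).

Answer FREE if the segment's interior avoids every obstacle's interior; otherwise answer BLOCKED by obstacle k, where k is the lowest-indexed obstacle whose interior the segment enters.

FREE

Obstacle 1 [(0,20) (6,14) (10,19) (5,23) (1,24)]:
  edge (0,20)–(6,14): clear
  edge (6,14)–(10,19): clear
  edge (10,19)–(5,23): clear
  edge (5,23)–(1,24): clear
  edge (1,24)–(0,20): clear
  midpoint (33/2,9) outside
  → clear
Obstacle 2 [(2,1) (11,2) (11,10)]:
  edge (2,1)–(11,2): clear
  edge (11,2)–(11,10): clear
  edge (11,10)–(2,1): clear
  midpoint (33/2,9) outside
  → clear
Obstacle 3 [(18,0) (24,8) (18,9)]:
  edge (18,0)–(24,8): clear
  edge (24,8)–(18,9): clear
  edge (18,9)–(18,0): clear
  midpoint (33/2,9) outside
  → clear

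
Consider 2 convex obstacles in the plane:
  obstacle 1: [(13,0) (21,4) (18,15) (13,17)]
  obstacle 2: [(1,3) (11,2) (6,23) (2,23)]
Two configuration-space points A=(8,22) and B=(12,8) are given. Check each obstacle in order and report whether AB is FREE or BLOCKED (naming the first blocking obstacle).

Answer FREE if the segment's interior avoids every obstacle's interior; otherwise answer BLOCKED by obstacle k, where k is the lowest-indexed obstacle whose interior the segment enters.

FREE

Obstacle 1 [(13,0) (21,4) (18,15) (13,17)]:
  edge (13,0)–(21,4): clear
  edge (21,4)–(18,15): clear
  edge (18,15)–(13,17): clear
  edge (13,17)–(13,0): clear
  midpoint (10,15) outside
  → clear
Obstacle 2 [(1,3) (11,2) (6,23) (2,23)]:
  edge (1,3)–(11,2): clear
  edge (11,2)–(6,23): clear
  edge (6,23)–(2,23): clear
  edge (2,23)–(1,3): clear
  midpoint (10,15) outside
  → clear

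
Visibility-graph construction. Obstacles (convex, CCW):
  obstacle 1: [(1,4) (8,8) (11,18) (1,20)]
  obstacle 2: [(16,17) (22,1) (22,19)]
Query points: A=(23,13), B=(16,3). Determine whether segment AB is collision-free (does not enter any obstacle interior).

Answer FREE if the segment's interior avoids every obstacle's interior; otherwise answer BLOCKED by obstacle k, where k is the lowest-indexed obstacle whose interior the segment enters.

BLOCKED by obstacle 2

Obstacle 1 [(1,4) (8,8) (11,18) (1,20)]:
  edge (1,4)–(8,8): clear
  edge (8,8)–(11,18): clear
  edge (11,18)–(1,20): clear
  edge (1,20)–(1,4): clear
  midpoint (39/2,8) outside
  → clear
Obstacle 2 [(16,17) (22,1) (22,19)]:
  edge (16,17)–(22,1): crosses AB
  edge (22,1)–(22,19): crosses AB
  edge (22,19)–(16,17): clear
  → BLOCKED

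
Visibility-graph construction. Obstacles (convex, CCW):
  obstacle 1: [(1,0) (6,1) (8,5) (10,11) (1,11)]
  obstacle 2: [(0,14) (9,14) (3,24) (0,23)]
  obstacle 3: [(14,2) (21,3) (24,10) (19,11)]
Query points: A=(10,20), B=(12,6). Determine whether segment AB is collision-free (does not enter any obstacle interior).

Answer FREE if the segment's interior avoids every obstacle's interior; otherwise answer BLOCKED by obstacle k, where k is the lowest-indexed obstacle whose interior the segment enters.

Obstacle 1 [(1,0) (6,1) (8,5) (10,11) (1,11)]:
  edge (1,0)–(6,1): clear
  edge (6,1)–(8,5): clear
  edge (8,5)–(10,11): clear
  edge (10,11)–(1,11): clear
  edge (1,11)–(1,0): clear
  midpoint (11,13) outside
  → clear
Obstacle 2 [(0,14) (9,14) (3,24) (0,23)]:
  edge (0,14)–(9,14): clear
  edge (9,14)–(3,24): clear
  edge (3,24)–(0,23): clear
  edge (0,23)–(0,14): clear
  midpoint (11,13) outside
  → clear
Obstacle 3 [(14,2) (21,3) (24,10) (19,11)]:
  edge (14,2)–(21,3): clear
  edge (21,3)–(24,10): clear
  edge (24,10)–(19,11): clear
  edge (19,11)–(14,2): clear
  midpoint (11,13) outside
  → clear

FREE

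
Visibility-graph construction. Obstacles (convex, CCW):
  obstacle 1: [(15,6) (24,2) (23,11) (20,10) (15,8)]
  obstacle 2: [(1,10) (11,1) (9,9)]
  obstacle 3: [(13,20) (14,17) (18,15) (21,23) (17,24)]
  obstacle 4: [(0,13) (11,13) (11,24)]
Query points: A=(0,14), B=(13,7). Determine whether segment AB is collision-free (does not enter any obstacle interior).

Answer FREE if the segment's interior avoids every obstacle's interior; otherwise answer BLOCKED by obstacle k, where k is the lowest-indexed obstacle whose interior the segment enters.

Obstacle 1 [(15,6) (24,2) (23,11) (20,10) (15,8)]:
  edge (15,6)–(24,2): clear
  edge (24,2)–(23,11): clear
  edge (23,11)–(20,10): clear
  edge (20,10)–(15,8): clear
  edge (15,8)–(15,6): clear
  midpoint (13/2,21/2) outside
  → clear
Obstacle 2 [(1,10) (11,1) (9,9)]:
  edge (1,10)–(11,1): clear
  edge (11,1)–(9,9): clear
  edge (9,9)–(1,10): clear
  midpoint (13/2,21/2) outside
  → clear
Obstacle 3 [(13,20) (14,17) (18,15) (21,23) (17,24)]:
  edge (13,20)–(14,17): clear
  edge (14,17)–(18,15): clear
  edge (18,15)–(21,23): clear
  edge (21,23)–(17,24): clear
  edge (17,24)–(13,20): clear
  midpoint (13/2,21/2) outside
  → clear
Obstacle 4 [(0,13) (11,13) (11,24)]:
  edge (0,13)–(11,13): crosses AB
  edge (11,13)–(11,24): clear
  edge (11,24)–(0,13): crosses AB
  → BLOCKED

BLOCKED by obstacle 4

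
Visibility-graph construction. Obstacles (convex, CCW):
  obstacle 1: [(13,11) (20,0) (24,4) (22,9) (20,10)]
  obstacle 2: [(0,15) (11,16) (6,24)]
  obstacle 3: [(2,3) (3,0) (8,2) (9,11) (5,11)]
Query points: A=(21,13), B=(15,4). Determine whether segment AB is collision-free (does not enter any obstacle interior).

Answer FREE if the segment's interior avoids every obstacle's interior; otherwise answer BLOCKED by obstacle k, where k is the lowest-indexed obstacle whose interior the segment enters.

BLOCKED by obstacle 1

Obstacle 1 [(13,11) (20,0) (24,4) (22,9) (20,10)]:
  edge (13,11)–(20,0): crosses AB
  edge (20,0)–(24,4): clear
  edge (24,4)–(22,9): clear
  edge (22,9)–(20,10): clear
  edge (20,10)–(13,11): crosses AB
  → BLOCKED
Obstacle 2 [(0,15) (11,16) (6,24)]:
  edge (0,15)–(11,16): clear
  edge (11,16)–(6,24): clear
  edge (6,24)–(0,15): clear
  midpoint (18,17/2) outside
  → clear
Obstacle 3 [(2,3) (3,0) (8,2) (9,11) (5,11)]:
  edge (2,3)–(3,0): clear
  edge (3,0)–(8,2): clear
  edge (8,2)–(9,11): clear
  edge (9,11)–(5,11): clear
  edge (5,11)–(2,3): clear
  midpoint (18,17/2) outside
  → clear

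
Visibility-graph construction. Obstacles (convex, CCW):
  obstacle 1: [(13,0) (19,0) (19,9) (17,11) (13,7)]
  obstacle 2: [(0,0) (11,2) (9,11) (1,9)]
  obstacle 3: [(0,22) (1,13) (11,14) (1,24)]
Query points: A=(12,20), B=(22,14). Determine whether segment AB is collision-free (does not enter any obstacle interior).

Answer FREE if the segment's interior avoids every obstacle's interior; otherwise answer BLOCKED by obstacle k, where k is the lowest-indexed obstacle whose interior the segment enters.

Obstacle 1 [(13,0) (19,0) (19,9) (17,11) (13,7)]:
  edge (13,0)–(19,0): clear
  edge (19,0)–(19,9): clear
  edge (19,9)–(17,11): clear
  edge (17,11)–(13,7): clear
  edge (13,7)–(13,0): clear
  midpoint (17,17) outside
  → clear
Obstacle 2 [(0,0) (11,2) (9,11) (1,9)]:
  edge (0,0)–(11,2): clear
  edge (11,2)–(9,11): clear
  edge (9,11)–(1,9): clear
  edge (1,9)–(0,0): clear
  midpoint (17,17) outside
  → clear
Obstacle 3 [(0,22) (1,13) (11,14) (1,24)]:
  edge (0,22)–(1,13): clear
  edge (1,13)–(11,14): clear
  edge (11,14)–(1,24): clear
  edge (1,24)–(0,22): clear
  midpoint (17,17) outside
  → clear

FREE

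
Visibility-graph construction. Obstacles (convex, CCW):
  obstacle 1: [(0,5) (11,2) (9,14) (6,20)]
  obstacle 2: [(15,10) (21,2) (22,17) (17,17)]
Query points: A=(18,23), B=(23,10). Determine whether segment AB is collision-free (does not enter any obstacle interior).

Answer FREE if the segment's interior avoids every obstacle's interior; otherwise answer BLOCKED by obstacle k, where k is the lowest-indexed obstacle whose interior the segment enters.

BLOCKED by obstacle 2

Obstacle 1 [(0,5) (11,2) (9,14) (6,20)]:
  edge (0,5)–(11,2): clear
  edge (11,2)–(9,14): clear
  edge (9,14)–(6,20): clear
  edge (6,20)–(0,5): clear
  midpoint (41/2,33/2) outside
  → clear
Obstacle 2 [(15,10) (21,2) (22,17) (17,17)]:
  edge (15,10)–(21,2): clear
  edge (21,2)–(22,17): crosses AB
  edge (22,17)–(17,17): crosses AB
  edge (17,17)–(15,10): clear
  → BLOCKED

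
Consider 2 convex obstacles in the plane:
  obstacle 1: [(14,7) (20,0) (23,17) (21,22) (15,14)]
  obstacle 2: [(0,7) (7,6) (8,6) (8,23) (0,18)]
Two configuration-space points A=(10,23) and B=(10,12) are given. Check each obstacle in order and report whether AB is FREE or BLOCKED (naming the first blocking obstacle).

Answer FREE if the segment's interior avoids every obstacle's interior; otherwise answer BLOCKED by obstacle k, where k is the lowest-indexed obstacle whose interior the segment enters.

Obstacle 1 [(14,7) (20,0) (23,17) (21,22) (15,14)]:
  edge (14,7)–(20,0): clear
  edge (20,0)–(23,17): clear
  edge (23,17)–(21,22): clear
  edge (21,22)–(15,14): clear
  edge (15,14)–(14,7): clear
  midpoint (10,35/2) outside
  → clear
Obstacle 2 [(0,7) (7,6) (8,6) (8,23) (0,18)]:
  edge (0,7)–(7,6): clear
  edge (7,6)–(8,6): clear
  edge (8,6)–(8,23): clear
  edge (8,23)–(0,18): clear
  edge (0,18)–(0,7): clear
  midpoint (10,35/2) outside
  → clear

FREE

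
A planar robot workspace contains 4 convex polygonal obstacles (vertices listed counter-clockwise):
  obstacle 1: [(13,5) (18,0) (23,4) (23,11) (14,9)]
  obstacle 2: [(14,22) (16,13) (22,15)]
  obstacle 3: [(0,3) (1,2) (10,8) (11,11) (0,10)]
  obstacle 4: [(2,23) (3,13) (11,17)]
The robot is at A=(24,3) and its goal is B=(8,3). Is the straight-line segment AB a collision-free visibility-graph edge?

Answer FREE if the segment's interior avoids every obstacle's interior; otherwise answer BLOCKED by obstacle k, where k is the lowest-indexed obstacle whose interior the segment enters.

BLOCKED by obstacle 1

Obstacle 1 [(13,5) (18,0) (23,4) (23,11) (14,9)]:
  edge (13,5)–(18,0): crosses AB
  edge (18,0)–(23,4): crosses AB
  edge (23,4)–(23,11): clear
  edge (23,11)–(14,9): clear
  edge (14,9)–(13,5): clear
  → BLOCKED
Obstacle 2 [(14,22) (16,13) (22,15)]:
  edge (14,22)–(16,13): clear
  edge (16,13)–(22,15): clear
  edge (22,15)–(14,22): clear
  midpoint (16,3) outside
  → clear
Obstacle 3 [(0,3) (1,2) (10,8) (11,11) (0,10)]:
  edge (0,3)–(1,2): clear
  edge (1,2)–(10,8): clear
  edge (10,8)–(11,11): clear
  edge (11,11)–(0,10): clear
  edge (0,10)–(0,3): clear
  midpoint (16,3) outside
  → clear
Obstacle 4 [(2,23) (3,13) (11,17)]:
  edge (2,23)–(3,13): clear
  edge (3,13)–(11,17): clear
  edge (11,17)–(2,23): clear
  midpoint (16,3) outside
  → clear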